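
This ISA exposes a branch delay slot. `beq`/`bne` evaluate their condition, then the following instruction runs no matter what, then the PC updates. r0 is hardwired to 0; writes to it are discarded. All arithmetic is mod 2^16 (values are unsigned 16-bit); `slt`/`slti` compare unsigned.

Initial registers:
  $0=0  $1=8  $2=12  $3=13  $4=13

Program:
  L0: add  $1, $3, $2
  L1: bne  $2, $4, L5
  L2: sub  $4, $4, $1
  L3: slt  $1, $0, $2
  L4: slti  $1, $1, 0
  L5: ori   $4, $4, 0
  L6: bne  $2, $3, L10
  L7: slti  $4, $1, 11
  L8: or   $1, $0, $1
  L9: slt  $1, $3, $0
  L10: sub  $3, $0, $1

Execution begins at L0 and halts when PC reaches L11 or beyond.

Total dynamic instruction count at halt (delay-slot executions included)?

PC=0  add  $1, $3, $2        | $0=0 $1=25 $2=12 $3=13 $4=13
PC=1  bne  $2, $4, L5        | $0=0 $1=25 $2=12 $3=13 $4=13  [TAKEN]
PC=2  sub  $4, $4, $1        | $0=0 $1=25 $2=12 $3=13 $4=65524
PC=5  ori   $4, $4, 0        | $0=0 $1=25 $2=12 $3=13 $4=65524
PC=6  bne  $2, $3, L10       | $0=0 $1=25 $2=12 $3=13 $4=65524  [TAKEN]
PC=7  slti  $4, $1, 11       | $0=0 $1=25 $2=12 $3=13 $4=0
PC=10 sub  $3, $0, $1        | $0=0 $1=25 $2=12 $3=65511 $4=0

7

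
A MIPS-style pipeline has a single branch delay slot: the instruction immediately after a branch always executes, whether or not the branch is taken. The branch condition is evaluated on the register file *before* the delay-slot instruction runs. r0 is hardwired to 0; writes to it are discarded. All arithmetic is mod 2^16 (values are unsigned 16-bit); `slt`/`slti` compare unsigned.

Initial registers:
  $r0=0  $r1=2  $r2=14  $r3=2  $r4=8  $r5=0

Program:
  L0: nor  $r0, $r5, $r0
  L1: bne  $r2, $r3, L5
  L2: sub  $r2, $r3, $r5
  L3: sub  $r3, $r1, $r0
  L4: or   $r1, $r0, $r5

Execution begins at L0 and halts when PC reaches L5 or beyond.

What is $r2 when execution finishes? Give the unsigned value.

2

#0 nor  $r0, $r5, $r0 ; 0/2/14/2/8/0
#1 bne  $r2, $r3, L5 ; 0/2/14/2/8/0 ; →target
#2 sub  $r2, $r3, $r5 ; 0/2/2/2/8/0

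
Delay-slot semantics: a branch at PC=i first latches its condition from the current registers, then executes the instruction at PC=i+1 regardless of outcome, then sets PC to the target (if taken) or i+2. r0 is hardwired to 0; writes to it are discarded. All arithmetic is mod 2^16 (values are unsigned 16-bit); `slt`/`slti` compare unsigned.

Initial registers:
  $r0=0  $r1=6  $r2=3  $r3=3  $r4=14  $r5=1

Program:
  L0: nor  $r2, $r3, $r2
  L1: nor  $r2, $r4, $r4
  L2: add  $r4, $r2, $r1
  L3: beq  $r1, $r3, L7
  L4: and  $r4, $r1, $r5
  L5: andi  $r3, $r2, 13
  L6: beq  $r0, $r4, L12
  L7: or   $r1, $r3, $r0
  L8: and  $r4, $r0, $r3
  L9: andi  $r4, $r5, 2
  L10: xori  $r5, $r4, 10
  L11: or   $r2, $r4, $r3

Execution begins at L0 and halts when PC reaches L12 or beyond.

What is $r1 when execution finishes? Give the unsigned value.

1

PC=0  nor  $r2, $r3, $r2     | $r0=0 $r1=6 $r2=65532 $r3=3 $r4=14 $r5=1
PC=1  nor  $r2, $r4, $r4     | $r0=0 $r1=6 $r2=65521 $r3=3 $r4=14 $r5=1
PC=2  add  $r4, $r2, $r1     | $r0=0 $r1=6 $r2=65521 $r3=3 $r4=65527 $r5=1
PC=3  beq  $r1, $r3, L7      | $r0=0 $r1=6 $r2=65521 $r3=3 $r4=65527 $r5=1  [not taken]
PC=4  and  $r4, $r1, $r5     | $r0=0 $r1=6 $r2=65521 $r3=3 $r4=0 $r5=1
PC=5  andi  $r3, $r2, 13     | $r0=0 $r1=6 $r2=65521 $r3=1 $r4=0 $r5=1
PC=6  beq  $r0, $r4, L12     | $r0=0 $r1=6 $r2=65521 $r3=1 $r4=0 $r5=1  [TAKEN]
PC=7  or   $r1, $r3, $r0     | $r0=0 $r1=1 $r2=65521 $r3=1 $r4=0 $r5=1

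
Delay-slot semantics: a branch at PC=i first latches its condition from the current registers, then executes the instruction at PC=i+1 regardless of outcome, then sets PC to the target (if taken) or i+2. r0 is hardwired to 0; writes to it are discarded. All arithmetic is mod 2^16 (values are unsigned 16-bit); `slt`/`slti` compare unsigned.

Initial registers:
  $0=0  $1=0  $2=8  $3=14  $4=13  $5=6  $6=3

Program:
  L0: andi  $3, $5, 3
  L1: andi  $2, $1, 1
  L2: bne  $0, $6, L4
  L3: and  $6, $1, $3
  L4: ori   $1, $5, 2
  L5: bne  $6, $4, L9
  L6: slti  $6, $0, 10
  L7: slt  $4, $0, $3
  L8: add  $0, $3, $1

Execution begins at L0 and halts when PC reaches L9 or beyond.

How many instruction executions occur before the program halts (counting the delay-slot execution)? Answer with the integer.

[0] andi  $3, $5, 3  →  {$0:0, $1:0, $2:8, $3:2, $4:13, $5:6, $6:3}
[1] andi  $2, $1, 1  →  {$0:0, $1:0, $2:0, $3:2, $4:13, $5:6, $6:3}
[2] bne  $0, $6, L4  →  {$0:0, $1:0, $2:0, $3:2, $4:13, $5:6, $6:3}  ⟨branch taken⟩
[3] and  $6, $1, $3  →  {$0:0, $1:0, $2:0, $3:2, $4:13, $5:6, $6:0}
[4] ori   $1, $5, 2  →  {$0:0, $1:6, $2:0, $3:2, $4:13, $5:6, $6:0}
[5] bne  $6, $4, L9  →  {$0:0, $1:6, $2:0, $3:2, $4:13, $5:6, $6:0}  ⟨branch taken⟩
[6] slti  $6, $0, 10  →  {$0:0, $1:6, $2:0, $3:2, $4:13, $5:6, $6:1}

7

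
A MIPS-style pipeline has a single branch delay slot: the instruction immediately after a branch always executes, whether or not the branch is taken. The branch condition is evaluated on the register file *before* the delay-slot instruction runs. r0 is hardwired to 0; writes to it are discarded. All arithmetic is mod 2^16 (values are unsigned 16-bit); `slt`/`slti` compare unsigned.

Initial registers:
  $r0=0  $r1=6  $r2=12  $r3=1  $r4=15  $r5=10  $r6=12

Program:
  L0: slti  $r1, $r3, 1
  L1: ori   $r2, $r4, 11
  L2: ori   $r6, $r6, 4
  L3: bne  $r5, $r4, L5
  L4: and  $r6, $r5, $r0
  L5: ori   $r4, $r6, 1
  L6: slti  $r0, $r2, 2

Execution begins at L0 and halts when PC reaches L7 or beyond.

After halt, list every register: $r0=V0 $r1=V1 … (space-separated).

[0] slti  $r1, $r3, 1  →  {$r0:0, $r1:0, $r2:12, $r3:1, $r4:15, $r5:10, $r6:12}
[1] ori   $r2, $r4, 11  →  {$r0:0, $r1:0, $r2:15, $r3:1, $r4:15, $r5:10, $r6:12}
[2] ori   $r6, $r6, 4  →  {$r0:0, $r1:0, $r2:15, $r3:1, $r4:15, $r5:10, $r6:12}
[3] bne  $r5, $r4, L5  →  {$r0:0, $r1:0, $r2:15, $r3:1, $r4:15, $r5:10, $r6:12}  ⟨branch taken⟩
[4] and  $r6, $r5, $r0  →  {$r0:0, $r1:0, $r2:15, $r3:1, $r4:15, $r5:10, $r6:0}
[5] ori   $r4, $r6, 1  →  {$r0:0, $r1:0, $r2:15, $r3:1, $r4:1, $r5:10, $r6:0}
[6] slti  $r0, $r2, 2  →  {$r0:0, $r1:0, $r2:15, $r3:1, $r4:1, $r5:10, $r6:0}

$r0=0 $r1=0 $r2=15 $r3=1 $r4=1 $r5=10 $r6=0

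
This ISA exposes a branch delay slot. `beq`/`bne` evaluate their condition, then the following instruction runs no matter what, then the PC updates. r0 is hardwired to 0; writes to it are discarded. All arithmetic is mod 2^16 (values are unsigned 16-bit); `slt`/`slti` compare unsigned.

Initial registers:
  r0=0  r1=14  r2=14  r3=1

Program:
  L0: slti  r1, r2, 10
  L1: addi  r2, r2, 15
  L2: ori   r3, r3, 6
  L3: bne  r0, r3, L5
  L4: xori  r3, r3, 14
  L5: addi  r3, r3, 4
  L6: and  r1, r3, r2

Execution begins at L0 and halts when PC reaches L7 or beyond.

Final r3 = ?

13

[0] slti  r1, r2, 10  →  {r0:0, r1:0, r2:14, r3:1}
[1] addi  r2, r2, 15  →  {r0:0, r1:0, r2:29, r3:1}
[2] ori   r3, r3, 6  →  {r0:0, r1:0, r2:29, r3:7}
[3] bne  r0, r3, L5  →  {r0:0, r1:0, r2:29, r3:7}  ⟨branch taken⟩
[4] xori  r3, r3, 14  →  {r0:0, r1:0, r2:29, r3:9}
[5] addi  r3, r3, 4  →  {r0:0, r1:0, r2:29, r3:13}
[6] and  r1, r3, r2  →  {r0:0, r1:13, r2:29, r3:13}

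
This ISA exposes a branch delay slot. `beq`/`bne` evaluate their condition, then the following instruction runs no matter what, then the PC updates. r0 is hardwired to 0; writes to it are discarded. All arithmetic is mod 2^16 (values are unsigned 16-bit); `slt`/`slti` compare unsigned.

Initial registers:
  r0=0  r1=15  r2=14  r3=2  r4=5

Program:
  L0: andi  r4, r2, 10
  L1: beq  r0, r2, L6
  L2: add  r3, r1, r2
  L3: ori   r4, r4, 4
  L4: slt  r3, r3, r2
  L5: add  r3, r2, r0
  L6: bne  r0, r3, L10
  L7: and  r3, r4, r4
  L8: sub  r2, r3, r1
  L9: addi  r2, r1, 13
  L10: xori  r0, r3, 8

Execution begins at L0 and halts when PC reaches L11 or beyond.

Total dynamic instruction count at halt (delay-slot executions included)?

9

  step pc=0: andi  r4, r2, 10  regs=(0,15,14,2,10)
  step pc=1: beq  r0, r2, L6  cond=F  regs=(0,15,14,2,10)
  step pc=2: add  r3, r1, r2  regs=(0,15,14,29,10)
  step pc=3: ori   r4, r4, 4  regs=(0,15,14,29,14)
  step pc=4: slt  r3, r3, r2  regs=(0,15,14,0,14)
  step pc=5: add  r3, r2, r0  regs=(0,15,14,14,14)
  step pc=6: bne  r0, r3, L10  cond=T  regs=(0,15,14,14,14)
  step pc=7: and  r3, r4, r4  regs=(0,15,14,14,14)
  step pc=10: xori  r0, r3, 8  regs=(0,15,14,14,14)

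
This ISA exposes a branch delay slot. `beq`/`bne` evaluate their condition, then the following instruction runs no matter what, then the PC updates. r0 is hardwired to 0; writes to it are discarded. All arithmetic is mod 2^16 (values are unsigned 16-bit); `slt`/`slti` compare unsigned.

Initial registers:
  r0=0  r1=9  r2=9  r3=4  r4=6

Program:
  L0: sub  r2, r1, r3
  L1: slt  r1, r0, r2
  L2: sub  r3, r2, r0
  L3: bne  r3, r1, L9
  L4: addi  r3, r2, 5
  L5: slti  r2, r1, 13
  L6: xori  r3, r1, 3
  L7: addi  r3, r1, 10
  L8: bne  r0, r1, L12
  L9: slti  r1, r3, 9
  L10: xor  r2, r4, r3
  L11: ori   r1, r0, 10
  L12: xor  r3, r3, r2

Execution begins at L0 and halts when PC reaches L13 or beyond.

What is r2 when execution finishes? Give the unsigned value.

[0] sub  r2, r1, r3  →  {r0:0, r1:9, r2:5, r3:4, r4:6}
[1] slt  r1, r0, r2  →  {r0:0, r1:1, r2:5, r3:4, r4:6}
[2] sub  r3, r2, r0  →  {r0:0, r1:1, r2:5, r3:5, r4:6}
[3] bne  r3, r1, L9  →  {r0:0, r1:1, r2:5, r3:5, r4:6}  ⟨branch taken⟩
[4] addi  r3, r2, 5  →  {r0:0, r1:1, r2:5, r3:10, r4:6}
[9] slti  r1, r3, 9  →  {r0:0, r1:0, r2:5, r3:10, r4:6}
[10] xor  r2, r4, r3  →  {r0:0, r1:0, r2:12, r3:10, r4:6}
[11] ori   r1, r0, 10  →  {r0:0, r1:10, r2:12, r3:10, r4:6}
[12] xor  r3, r3, r2  →  {r0:0, r1:10, r2:12, r3:6, r4:6}

12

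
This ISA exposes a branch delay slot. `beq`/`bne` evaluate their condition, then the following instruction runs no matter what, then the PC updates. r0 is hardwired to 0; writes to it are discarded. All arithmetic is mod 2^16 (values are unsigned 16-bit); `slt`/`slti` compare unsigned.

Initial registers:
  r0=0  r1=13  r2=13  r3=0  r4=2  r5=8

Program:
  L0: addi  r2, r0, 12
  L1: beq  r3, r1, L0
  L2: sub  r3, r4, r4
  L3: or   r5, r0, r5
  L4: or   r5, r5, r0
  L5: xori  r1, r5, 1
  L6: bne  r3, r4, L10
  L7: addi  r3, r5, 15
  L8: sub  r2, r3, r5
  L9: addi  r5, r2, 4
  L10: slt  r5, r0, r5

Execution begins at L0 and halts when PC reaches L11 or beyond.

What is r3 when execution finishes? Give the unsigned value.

PC=0  addi  r2, r0, 12       | r0=0 r1=13 r2=12 r3=0 r4=2 r5=8
PC=1  beq  r3, r1, L0        | r0=0 r1=13 r2=12 r3=0 r4=2 r5=8  [not taken]
PC=2  sub  r3, r4, r4        | r0=0 r1=13 r2=12 r3=0 r4=2 r5=8
PC=3  or   r5, r0, r5        | r0=0 r1=13 r2=12 r3=0 r4=2 r5=8
PC=4  or   r5, r5, r0        | r0=0 r1=13 r2=12 r3=0 r4=2 r5=8
PC=5  xori  r1, r5, 1        | r0=0 r1=9 r2=12 r3=0 r4=2 r5=8
PC=6  bne  r3, r4, L10       | r0=0 r1=9 r2=12 r3=0 r4=2 r5=8  [TAKEN]
PC=7  addi  r3, r5, 15       | r0=0 r1=9 r2=12 r3=23 r4=2 r5=8
PC=10 slt  r5, r0, r5        | r0=0 r1=9 r2=12 r3=23 r4=2 r5=1

23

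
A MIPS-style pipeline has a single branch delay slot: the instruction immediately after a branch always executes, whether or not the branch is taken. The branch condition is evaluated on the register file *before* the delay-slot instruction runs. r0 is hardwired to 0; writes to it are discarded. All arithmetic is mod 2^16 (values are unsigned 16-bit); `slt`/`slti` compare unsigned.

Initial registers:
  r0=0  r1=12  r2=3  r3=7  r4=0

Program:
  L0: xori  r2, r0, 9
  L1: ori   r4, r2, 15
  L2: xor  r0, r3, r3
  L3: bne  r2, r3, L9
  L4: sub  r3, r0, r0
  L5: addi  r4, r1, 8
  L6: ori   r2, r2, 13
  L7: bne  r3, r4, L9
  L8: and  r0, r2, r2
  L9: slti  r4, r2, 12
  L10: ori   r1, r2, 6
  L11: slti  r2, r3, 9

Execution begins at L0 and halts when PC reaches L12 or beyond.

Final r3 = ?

0

#0 xori  r2, r0, 9 ; 0/12/9/7/0
#1 ori   r4, r2, 15 ; 0/12/9/7/15
#2 xor  r0, r3, r3 ; 0/12/9/7/15
#3 bne  r2, r3, L9 ; 0/12/9/7/15 ; →target
#4 sub  r3, r0, r0 ; 0/12/9/0/15
#9 slti  r4, r2, 12 ; 0/12/9/0/1
#10 ori   r1, r2, 6 ; 0/15/9/0/1
#11 slti  r2, r3, 9 ; 0/15/1/0/1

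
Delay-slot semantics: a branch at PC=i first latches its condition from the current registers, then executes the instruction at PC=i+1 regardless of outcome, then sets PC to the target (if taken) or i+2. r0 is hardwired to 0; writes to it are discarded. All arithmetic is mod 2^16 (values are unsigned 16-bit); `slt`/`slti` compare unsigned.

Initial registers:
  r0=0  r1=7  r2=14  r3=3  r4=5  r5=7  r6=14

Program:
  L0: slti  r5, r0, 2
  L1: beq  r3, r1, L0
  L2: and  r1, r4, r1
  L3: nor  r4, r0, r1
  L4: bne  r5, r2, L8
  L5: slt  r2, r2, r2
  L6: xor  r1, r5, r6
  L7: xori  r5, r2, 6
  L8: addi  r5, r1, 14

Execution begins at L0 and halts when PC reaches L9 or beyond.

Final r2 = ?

0

[0] slti  r5, r0, 2  →  {r0:0, r1:7, r2:14, r3:3, r4:5, r5:1, r6:14}
[1] beq  r3, r1, L0  →  {r0:0, r1:7, r2:14, r3:3, r4:5, r5:1, r6:14}  ⟨branch fallthrough⟩
[2] and  r1, r4, r1  →  {r0:0, r1:5, r2:14, r3:3, r4:5, r5:1, r6:14}
[3] nor  r4, r0, r1  →  {r0:0, r1:5, r2:14, r3:3, r4:65530, r5:1, r6:14}
[4] bne  r5, r2, L8  →  {r0:0, r1:5, r2:14, r3:3, r4:65530, r5:1, r6:14}  ⟨branch taken⟩
[5] slt  r2, r2, r2  →  {r0:0, r1:5, r2:0, r3:3, r4:65530, r5:1, r6:14}
[8] addi  r5, r1, 14  →  {r0:0, r1:5, r2:0, r3:3, r4:65530, r5:19, r6:14}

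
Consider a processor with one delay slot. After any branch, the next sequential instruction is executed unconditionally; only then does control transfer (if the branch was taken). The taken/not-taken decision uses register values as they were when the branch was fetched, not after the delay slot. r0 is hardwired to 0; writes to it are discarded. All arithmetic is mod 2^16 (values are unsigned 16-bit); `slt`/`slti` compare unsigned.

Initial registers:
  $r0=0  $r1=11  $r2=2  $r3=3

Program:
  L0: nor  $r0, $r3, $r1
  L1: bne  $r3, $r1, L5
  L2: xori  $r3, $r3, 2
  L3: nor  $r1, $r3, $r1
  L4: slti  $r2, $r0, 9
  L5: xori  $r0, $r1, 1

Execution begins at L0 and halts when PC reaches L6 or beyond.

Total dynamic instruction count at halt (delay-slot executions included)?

  step pc=0: nor  $r0, $r3, $r1  regs=(0,11,2,3)
  step pc=1: bne  $r3, $r1, L5  cond=T  regs=(0,11,2,3)
  step pc=2: xori  $r3, $r3, 2  regs=(0,11,2,1)
  step pc=5: xori  $r0, $r1, 1  regs=(0,11,2,1)

4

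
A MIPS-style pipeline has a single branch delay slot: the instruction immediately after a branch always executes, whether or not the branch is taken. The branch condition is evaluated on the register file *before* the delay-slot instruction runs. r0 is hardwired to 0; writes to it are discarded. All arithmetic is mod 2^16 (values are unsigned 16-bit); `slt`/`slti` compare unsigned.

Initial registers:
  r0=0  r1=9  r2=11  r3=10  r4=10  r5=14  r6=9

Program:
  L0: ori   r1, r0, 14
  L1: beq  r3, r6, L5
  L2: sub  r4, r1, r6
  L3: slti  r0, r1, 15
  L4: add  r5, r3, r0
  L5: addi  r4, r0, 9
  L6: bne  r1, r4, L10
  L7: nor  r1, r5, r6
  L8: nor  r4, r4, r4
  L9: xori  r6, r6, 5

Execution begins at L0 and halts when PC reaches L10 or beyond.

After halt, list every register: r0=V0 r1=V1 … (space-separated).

[0] ori   r1, r0, 14  →  {r0:0, r1:14, r2:11, r3:10, r4:10, r5:14, r6:9}
[1] beq  r3, r6, L5  →  {r0:0, r1:14, r2:11, r3:10, r4:10, r5:14, r6:9}  ⟨branch fallthrough⟩
[2] sub  r4, r1, r6  →  {r0:0, r1:14, r2:11, r3:10, r4:5, r5:14, r6:9}
[3] slti  r0, r1, 15  →  {r0:0, r1:14, r2:11, r3:10, r4:5, r5:14, r6:9}
[4] add  r5, r3, r0  →  {r0:0, r1:14, r2:11, r3:10, r4:5, r5:10, r6:9}
[5] addi  r4, r0, 9  →  {r0:0, r1:14, r2:11, r3:10, r4:9, r5:10, r6:9}
[6] bne  r1, r4, L10  →  {r0:0, r1:14, r2:11, r3:10, r4:9, r5:10, r6:9}  ⟨branch taken⟩
[7] nor  r1, r5, r6  →  {r0:0, r1:65524, r2:11, r3:10, r4:9, r5:10, r6:9}

r0=0 r1=65524 r2=11 r3=10 r4=9 r5=10 r6=9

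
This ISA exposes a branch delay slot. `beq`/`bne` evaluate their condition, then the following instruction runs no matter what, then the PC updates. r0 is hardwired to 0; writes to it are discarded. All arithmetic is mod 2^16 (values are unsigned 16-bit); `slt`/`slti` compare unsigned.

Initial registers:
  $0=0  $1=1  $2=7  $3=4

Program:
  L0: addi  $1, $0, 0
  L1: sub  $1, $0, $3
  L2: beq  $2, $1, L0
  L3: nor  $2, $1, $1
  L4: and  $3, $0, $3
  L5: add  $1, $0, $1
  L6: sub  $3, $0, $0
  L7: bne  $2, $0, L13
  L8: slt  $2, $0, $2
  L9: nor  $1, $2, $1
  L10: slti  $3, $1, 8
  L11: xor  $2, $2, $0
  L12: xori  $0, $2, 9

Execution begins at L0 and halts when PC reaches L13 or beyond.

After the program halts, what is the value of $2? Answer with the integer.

#0 addi  $1, $0, 0 ; 0/0/7/4
#1 sub  $1, $0, $3 ; 0/65532/7/4
#2 beq  $2, $1, L0 ; 0/65532/7/4 ; →fallthru
#3 nor  $2, $1, $1 ; 0/65532/3/4
#4 and  $3, $0, $3 ; 0/65532/3/0
#5 add  $1, $0, $1 ; 0/65532/3/0
#6 sub  $3, $0, $0 ; 0/65532/3/0
#7 bne  $2, $0, L13 ; 0/65532/3/0 ; →target
#8 slt  $2, $0, $2 ; 0/65532/1/0

1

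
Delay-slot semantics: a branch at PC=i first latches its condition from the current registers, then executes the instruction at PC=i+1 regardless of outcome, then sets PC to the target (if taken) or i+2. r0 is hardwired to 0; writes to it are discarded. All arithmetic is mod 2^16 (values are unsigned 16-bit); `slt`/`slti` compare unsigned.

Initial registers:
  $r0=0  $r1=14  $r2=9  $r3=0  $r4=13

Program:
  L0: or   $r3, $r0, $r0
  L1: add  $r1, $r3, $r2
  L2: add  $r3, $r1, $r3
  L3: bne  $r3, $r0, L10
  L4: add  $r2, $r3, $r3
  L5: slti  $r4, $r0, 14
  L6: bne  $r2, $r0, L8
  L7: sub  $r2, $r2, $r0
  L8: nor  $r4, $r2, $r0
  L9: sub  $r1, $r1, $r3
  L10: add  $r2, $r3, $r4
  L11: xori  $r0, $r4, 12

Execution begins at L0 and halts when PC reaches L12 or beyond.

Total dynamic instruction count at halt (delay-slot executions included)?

#0 or   $r3, $r0, $r0 ; 0/14/9/0/13
#1 add  $r1, $r3, $r2 ; 0/9/9/0/13
#2 add  $r3, $r1, $r3 ; 0/9/9/9/13
#3 bne  $r3, $r0, L10 ; 0/9/9/9/13 ; →target
#4 add  $r2, $r3, $r3 ; 0/9/18/9/13
#10 add  $r2, $r3, $r4 ; 0/9/22/9/13
#11 xori  $r0, $r4, 12 ; 0/9/22/9/13

7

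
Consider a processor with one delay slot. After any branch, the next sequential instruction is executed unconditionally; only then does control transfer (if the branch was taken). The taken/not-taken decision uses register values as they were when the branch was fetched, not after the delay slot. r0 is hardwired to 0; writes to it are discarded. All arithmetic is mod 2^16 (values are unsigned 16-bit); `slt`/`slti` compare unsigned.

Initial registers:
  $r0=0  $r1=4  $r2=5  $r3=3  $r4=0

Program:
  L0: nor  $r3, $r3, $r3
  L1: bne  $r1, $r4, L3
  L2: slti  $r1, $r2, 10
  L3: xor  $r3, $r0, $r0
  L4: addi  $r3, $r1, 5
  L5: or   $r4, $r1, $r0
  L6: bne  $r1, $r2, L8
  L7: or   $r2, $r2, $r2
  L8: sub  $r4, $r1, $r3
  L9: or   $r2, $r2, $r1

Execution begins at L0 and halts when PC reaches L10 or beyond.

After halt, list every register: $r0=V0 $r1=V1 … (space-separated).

[0] nor  $r3, $r3, $r3  →  {$r0:0, $r1:4, $r2:5, $r3:65532, $r4:0}
[1] bne  $r1, $r4, L3  →  {$r0:0, $r1:4, $r2:5, $r3:65532, $r4:0}  ⟨branch taken⟩
[2] slti  $r1, $r2, 10  →  {$r0:0, $r1:1, $r2:5, $r3:65532, $r4:0}
[3] xor  $r3, $r0, $r0  →  {$r0:0, $r1:1, $r2:5, $r3:0, $r4:0}
[4] addi  $r3, $r1, 5  →  {$r0:0, $r1:1, $r2:5, $r3:6, $r4:0}
[5] or   $r4, $r1, $r0  →  {$r0:0, $r1:1, $r2:5, $r3:6, $r4:1}
[6] bne  $r1, $r2, L8  →  {$r0:0, $r1:1, $r2:5, $r3:6, $r4:1}  ⟨branch taken⟩
[7] or   $r2, $r2, $r2  →  {$r0:0, $r1:1, $r2:5, $r3:6, $r4:1}
[8] sub  $r4, $r1, $r3  →  {$r0:0, $r1:1, $r2:5, $r3:6, $r4:65531}
[9] or   $r2, $r2, $r1  →  {$r0:0, $r1:1, $r2:5, $r3:6, $r4:65531}

$r0=0 $r1=1 $r2=5 $r3=6 $r4=65531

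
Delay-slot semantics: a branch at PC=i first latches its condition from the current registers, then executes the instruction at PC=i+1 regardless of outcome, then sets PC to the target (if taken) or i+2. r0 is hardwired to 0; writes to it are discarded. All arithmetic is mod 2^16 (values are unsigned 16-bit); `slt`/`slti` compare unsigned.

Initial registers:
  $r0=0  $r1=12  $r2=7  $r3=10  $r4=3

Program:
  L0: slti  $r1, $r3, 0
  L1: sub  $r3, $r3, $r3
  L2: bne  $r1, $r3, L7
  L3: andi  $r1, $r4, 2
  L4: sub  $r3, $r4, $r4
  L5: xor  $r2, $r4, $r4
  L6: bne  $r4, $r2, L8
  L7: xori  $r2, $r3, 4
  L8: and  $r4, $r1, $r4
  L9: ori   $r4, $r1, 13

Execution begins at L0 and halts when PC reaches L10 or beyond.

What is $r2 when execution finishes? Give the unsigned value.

  step pc=0: slti  $r1, $r3, 0  regs=(0,0,7,10,3)
  step pc=1: sub  $r3, $r3, $r3  regs=(0,0,7,0,3)
  step pc=2: bne  $r1, $r3, L7  cond=F  regs=(0,0,7,0,3)
  step pc=3: andi  $r1, $r4, 2  regs=(0,2,7,0,3)
  step pc=4: sub  $r3, $r4, $r4  regs=(0,2,7,0,3)
  step pc=5: xor  $r2, $r4, $r4  regs=(0,2,0,0,3)
  step pc=6: bne  $r4, $r2, L8  cond=T  regs=(0,2,0,0,3)
  step pc=7: xori  $r2, $r3, 4  regs=(0,2,4,0,3)
  step pc=8: and  $r4, $r1, $r4  regs=(0,2,4,0,2)
  step pc=9: ori   $r4, $r1, 13  regs=(0,2,4,0,15)

4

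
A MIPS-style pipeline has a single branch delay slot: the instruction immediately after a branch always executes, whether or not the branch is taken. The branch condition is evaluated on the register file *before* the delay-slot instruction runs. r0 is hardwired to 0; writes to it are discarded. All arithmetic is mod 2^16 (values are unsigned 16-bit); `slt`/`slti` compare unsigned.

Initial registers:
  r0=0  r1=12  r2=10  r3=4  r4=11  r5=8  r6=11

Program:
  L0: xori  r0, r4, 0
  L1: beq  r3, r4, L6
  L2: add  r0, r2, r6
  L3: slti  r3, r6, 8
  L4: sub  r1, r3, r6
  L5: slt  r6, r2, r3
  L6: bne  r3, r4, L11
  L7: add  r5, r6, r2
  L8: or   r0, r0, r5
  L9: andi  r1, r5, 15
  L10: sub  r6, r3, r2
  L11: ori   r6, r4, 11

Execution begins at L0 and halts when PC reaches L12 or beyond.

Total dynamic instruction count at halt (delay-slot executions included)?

PC=0  xori  r0, r4, 0        | r0=0 r1=12 r2=10 r3=4 r4=11 r5=8 r6=11
PC=1  beq  r3, r4, L6        | r0=0 r1=12 r2=10 r3=4 r4=11 r5=8 r6=11  [not taken]
PC=2  add  r0, r2, r6        | r0=0 r1=12 r2=10 r3=4 r4=11 r5=8 r6=11
PC=3  slti  r3, r6, 8        | r0=0 r1=12 r2=10 r3=0 r4=11 r5=8 r6=11
PC=4  sub  r1, r3, r6        | r0=0 r1=65525 r2=10 r3=0 r4=11 r5=8 r6=11
PC=5  slt  r6, r2, r3        | r0=0 r1=65525 r2=10 r3=0 r4=11 r5=8 r6=0
PC=6  bne  r3, r4, L11       | r0=0 r1=65525 r2=10 r3=0 r4=11 r5=8 r6=0  [TAKEN]
PC=7  add  r5, r6, r2        | r0=0 r1=65525 r2=10 r3=0 r4=11 r5=10 r6=0
PC=11 ori   r6, r4, 11       | r0=0 r1=65525 r2=10 r3=0 r4=11 r5=10 r6=11

9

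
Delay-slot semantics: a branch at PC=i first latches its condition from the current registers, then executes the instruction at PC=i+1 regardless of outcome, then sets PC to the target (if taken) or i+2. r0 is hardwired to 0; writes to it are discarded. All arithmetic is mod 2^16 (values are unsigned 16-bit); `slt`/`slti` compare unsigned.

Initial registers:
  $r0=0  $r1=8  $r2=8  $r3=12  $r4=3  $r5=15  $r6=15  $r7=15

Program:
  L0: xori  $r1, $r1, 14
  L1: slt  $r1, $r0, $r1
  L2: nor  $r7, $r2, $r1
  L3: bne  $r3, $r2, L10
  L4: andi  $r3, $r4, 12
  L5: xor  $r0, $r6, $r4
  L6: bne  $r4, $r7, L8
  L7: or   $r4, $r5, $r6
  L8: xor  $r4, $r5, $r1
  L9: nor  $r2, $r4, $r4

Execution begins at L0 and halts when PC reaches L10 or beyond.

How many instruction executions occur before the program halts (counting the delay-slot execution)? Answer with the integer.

  step pc=0: xori  $r1, $r1, 14  regs=(0,6,8,12,3,15,15,15)
  step pc=1: slt  $r1, $r0, $r1  regs=(0,1,8,12,3,15,15,15)
  step pc=2: nor  $r7, $r2, $r1  regs=(0,1,8,12,3,15,15,65526)
  step pc=3: bne  $r3, $r2, L10  cond=T  regs=(0,1,8,12,3,15,15,65526)
  step pc=4: andi  $r3, $r4, 12  regs=(0,1,8,0,3,15,15,65526)

5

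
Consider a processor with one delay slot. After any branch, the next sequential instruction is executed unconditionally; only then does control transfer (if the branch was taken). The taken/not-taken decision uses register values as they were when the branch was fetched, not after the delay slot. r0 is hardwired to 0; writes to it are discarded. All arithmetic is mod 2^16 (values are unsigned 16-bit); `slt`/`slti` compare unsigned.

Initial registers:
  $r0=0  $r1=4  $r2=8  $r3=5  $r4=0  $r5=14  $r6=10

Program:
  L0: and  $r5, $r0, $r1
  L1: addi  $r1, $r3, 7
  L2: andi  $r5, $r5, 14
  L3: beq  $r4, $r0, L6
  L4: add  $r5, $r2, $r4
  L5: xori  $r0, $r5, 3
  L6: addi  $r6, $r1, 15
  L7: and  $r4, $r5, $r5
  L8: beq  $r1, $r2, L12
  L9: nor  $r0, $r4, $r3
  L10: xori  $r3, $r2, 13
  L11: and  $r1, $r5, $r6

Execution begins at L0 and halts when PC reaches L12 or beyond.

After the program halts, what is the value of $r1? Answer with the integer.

#0 and  $r5, $r0, $r1 ; 0/4/8/5/0/0/10
#1 addi  $r1, $r3, 7 ; 0/12/8/5/0/0/10
#2 andi  $r5, $r5, 14 ; 0/12/8/5/0/0/10
#3 beq  $r4, $r0, L6 ; 0/12/8/5/0/0/10 ; →target
#4 add  $r5, $r2, $r4 ; 0/12/8/5/0/8/10
#6 addi  $r6, $r1, 15 ; 0/12/8/5/0/8/27
#7 and  $r4, $r5, $r5 ; 0/12/8/5/8/8/27
#8 beq  $r1, $r2, L12 ; 0/12/8/5/8/8/27 ; →fallthru
#9 nor  $r0, $r4, $r3 ; 0/12/8/5/8/8/27
#10 xori  $r3, $r2, 13 ; 0/12/8/5/8/8/27
#11 and  $r1, $r5, $r6 ; 0/8/8/5/8/8/27

8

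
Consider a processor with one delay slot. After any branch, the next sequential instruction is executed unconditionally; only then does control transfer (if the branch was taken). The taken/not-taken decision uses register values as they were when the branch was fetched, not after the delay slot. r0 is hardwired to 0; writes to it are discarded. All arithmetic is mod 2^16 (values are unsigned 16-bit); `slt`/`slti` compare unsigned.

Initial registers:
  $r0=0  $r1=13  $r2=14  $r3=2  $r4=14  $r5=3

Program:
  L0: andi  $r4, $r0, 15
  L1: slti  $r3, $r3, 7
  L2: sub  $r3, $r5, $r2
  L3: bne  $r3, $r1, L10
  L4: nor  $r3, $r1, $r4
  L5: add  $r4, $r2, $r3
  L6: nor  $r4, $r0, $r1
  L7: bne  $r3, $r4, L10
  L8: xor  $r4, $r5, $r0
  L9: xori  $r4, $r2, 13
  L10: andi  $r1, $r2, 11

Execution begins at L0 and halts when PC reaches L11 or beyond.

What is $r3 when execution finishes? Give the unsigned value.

  step pc=0: andi  $r4, $r0, 15  regs=(0,13,14,2,0,3)
  step pc=1: slti  $r3, $r3, 7  regs=(0,13,14,1,0,3)
  step pc=2: sub  $r3, $r5, $r2  regs=(0,13,14,65525,0,3)
  step pc=3: bne  $r3, $r1, L10  cond=T  regs=(0,13,14,65525,0,3)
  step pc=4: nor  $r3, $r1, $r4  regs=(0,13,14,65522,0,3)
  step pc=10: andi  $r1, $r2, 11  regs=(0,10,14,65522,0,3)

65522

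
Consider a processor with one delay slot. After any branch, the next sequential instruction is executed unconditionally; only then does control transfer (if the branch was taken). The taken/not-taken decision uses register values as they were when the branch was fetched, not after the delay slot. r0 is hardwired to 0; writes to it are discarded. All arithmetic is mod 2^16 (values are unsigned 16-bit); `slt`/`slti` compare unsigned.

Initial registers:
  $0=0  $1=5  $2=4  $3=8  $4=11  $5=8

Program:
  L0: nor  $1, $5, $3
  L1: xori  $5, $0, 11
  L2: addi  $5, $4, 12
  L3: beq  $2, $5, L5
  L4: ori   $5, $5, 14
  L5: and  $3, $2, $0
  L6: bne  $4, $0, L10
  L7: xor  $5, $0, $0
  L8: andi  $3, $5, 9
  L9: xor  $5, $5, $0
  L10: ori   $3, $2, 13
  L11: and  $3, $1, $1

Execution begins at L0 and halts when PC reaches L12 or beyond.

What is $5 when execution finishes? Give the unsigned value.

  step pc=0: nor  $1, $5, $3  regs=(0,65527,4,8,11,8)
  step pc=1: xori  $5, $0, 11  regs=(0,65527,4,8,11,11)
  step pc=2: addi  $5, $4, 12  regs=(0,65527,4,8,11,23)
  step pc=3: beq  $2, $5, L5  cond=F  regs=(0,65527,4,8,11,23)
  step pc=4: ori   $5, $5, 14  regs=(0,65527,4,8,11,31)
  step pc=5: and  $3, $2, $0  regs=(0,65527,4,0,11,31)
  step pc=6: bne  $4, $0, L10  cond=T  regs=(0,65527,4,0,11,31)
  step pc=7: xor  $5, $0, $0  regs=(0,65527,4,0,11,0)
  step pc=10: ori   $3, $2, 13  regs=(0,65527,4,13,11,0)
  step pc=11: and  $3, $1, $1  regs=(0,65527,4,65527,11,0)

0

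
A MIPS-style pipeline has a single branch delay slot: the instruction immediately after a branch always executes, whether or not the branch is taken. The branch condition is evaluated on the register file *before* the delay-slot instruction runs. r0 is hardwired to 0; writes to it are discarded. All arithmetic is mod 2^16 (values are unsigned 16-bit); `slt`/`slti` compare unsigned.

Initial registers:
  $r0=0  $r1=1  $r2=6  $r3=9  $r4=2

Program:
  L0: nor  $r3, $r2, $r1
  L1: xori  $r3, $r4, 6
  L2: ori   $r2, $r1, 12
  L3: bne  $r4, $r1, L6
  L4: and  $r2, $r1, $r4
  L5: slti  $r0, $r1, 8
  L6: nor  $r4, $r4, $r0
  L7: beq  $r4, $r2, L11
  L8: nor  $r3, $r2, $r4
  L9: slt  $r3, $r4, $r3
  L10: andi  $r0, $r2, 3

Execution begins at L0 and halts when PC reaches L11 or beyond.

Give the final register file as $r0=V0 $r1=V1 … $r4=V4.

PC=0  nor  $r3, $r2, $r1     | $r0=0 $r1=1 $r2=6 $r3=65528 $r4=2
PC=1  xori  $r3, $r4, 6      | $r0=0 $r1=1 $r2=6 $r3=4 $r4=2
PC=2  ori   $r2, $r1, 12     | $r0=0 $r1=1 $r2=13 $r3=4 $r4=2
PC=3  bne  $r4, $r1, L6      | $r0=0 $r1=1 $r2=13 $r3=4 $r4=2  [TAKEN]
PC=4  and  $r2, $r1, $r4     | $r0=0 $r1=1 $r2=0 $r3=4 $r4=2
PC=6  nor  $r4, $r4, $r0     | $r0=0 $r1=1 $r2=0 $r3=4 $r4=65533
PC=7  beq  $r4, $r2, L11     | $r0=0 $r1=1 $r2=0 $r3=4 $r4=65533  [not taken]
PC=8  nor  $r3, $r2, $r4     | $r0=0 $r1=1 $r2=0 $r3=2 $r4=65533
PC=9  slt  $r3, $r4, $r3     | $r0=0 $r1=1 $r2=0 $r3=0 $r4=65533
PC=10 andi  $r0, $r2, 3      | $r0=0 $r1=1 $r2=0 $r3=0 $r4=65533

$r0=0 $r1=1 $r2=0 $r3=0 $r4=65533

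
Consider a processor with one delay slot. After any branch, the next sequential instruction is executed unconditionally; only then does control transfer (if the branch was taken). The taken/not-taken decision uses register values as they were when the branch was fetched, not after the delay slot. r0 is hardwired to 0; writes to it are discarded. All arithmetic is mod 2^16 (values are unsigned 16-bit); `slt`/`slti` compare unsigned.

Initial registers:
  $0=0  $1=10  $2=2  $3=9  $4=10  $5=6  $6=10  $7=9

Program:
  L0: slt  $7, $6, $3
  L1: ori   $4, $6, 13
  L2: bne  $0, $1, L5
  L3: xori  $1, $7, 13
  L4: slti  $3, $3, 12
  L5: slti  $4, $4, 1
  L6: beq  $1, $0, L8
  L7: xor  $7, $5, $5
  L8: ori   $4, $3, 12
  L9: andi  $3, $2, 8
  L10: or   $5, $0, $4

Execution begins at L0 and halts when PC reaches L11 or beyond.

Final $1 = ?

#0 slt  $7, $6, $3 ; 0/10/2/9/10/6/10/0
#1 ori   $4, $6, 13 ; 0/10/2/9/15/6/10/0
#2 bne  $0, $1, L5 ; 0/10/2/9/15/6/10/0 ; →target
#3 xori  $1, $7, 13 ; 0/13/2/9/15/6/10/0
#5 slti  $4, $4, 1 ; 0/13/2/9/0/6/10/0
#6 beq  $1, $0, L8 ; 0/13/2/9/0/6/10/0 ; →fallthru
#7 xor  $7, $5, $5 ; 0/13/2/9/0/6/10/0
#8 ori   $4, $3, 12 ; 0/13/2/9/13/6/10/0
#9 andi  $3, $2, 8 ; 0/13/2/0/13/6/10/0
#10 or   $5, $0, $4 ; 0/13/2/0/13/13/10/0

13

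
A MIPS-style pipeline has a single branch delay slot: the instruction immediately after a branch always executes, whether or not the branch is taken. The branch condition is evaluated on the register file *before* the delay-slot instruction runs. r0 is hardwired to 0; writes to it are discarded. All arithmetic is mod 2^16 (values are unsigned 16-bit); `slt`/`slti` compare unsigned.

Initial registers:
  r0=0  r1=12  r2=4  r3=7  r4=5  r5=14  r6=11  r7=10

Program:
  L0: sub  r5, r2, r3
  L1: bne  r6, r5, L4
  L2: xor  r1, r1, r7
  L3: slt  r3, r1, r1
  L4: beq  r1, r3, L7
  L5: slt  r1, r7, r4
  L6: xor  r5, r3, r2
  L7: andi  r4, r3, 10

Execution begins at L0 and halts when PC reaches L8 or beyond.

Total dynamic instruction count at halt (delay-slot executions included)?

  step pc=0: sub  r5, r2, r3  regs=(0,12,4,7,5,65533,11,10)
  step pc=1: bne  r6, r5, L4  cond=T  regs=(0,12,4,7,5,65533,11,10)
  step pc=2: xor  r1, r1, r7  regs=(0,6,4,7,5,65533,11,10)
  step pc=4: beq  r1, r3, L7  cond=F  regs=(0,6,4,7,5,65533,11,10)
  step pc=5: slt  r1, r7, r4  regs=(0,0,4,7,5,65533,11,10)
  step pc=6: xor  r5, r3, r2  regs=(0,0,4,7,5,3,11,10)
  step pc=7: andi  r4, r3, 10  regs=(0,0,4,7,2,3,11,10)

7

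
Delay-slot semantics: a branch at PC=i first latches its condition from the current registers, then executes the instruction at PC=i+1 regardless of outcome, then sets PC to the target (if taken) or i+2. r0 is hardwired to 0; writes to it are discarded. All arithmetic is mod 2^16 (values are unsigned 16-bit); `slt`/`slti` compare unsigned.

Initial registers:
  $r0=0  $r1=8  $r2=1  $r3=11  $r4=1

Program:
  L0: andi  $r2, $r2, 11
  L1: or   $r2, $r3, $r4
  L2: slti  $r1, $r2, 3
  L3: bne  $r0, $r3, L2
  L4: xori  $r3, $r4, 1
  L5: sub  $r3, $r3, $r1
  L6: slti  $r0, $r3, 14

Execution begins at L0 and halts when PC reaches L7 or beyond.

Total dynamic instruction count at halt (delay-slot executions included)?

10

[0] andi  $r2, $r2, 11  →  {$r0:0, $r1:8, $r2:1, $r3:11, $r4:1}
[1] or   $r2, $r3, $r4  →  {$r0:0, $r1:8, $r2:11, $r3:11, $r4:1}
[2] slti  $r1, $r2, 3  →  {$r0:0, $r1:0, $r2:11, $r3:11, $r4:1}
[3] bne  $r0, $r3, L2  →  {$r0:0, $r1:0, $r2:11, $r3:11, $r4:1}  ⟨branch taken⟩
[4] xori  $r3, $r4, 1  →  {$r0:0, $r1:0, $r2:11, $r3:0, $r4:1}
[2] slti  $r1, $r2, 3  →  {$r0:0, $r1:0, $r2:11, $r3:0, $r4:1}
[3] bne  $r0, $r3, L2  →  {$r0:0, $r1:0, $r2:11, $r3:0, $r4:1}  ⟨branch fallthrough⟩
[4] xori  $r3, $r4, 1  →  {$r0:0, $r1:0, $r2:11, $r3:0, $r4:1}
[5] sub  $r3, $r3, $r1  →  {$r0:0, $r1:0, $r2:11, $r3:0, $r4:1}
[6] slti  $r0, $r3, 14  →  {$r0:0, $r1:0, $r2:11, $r3:0, $r4:1}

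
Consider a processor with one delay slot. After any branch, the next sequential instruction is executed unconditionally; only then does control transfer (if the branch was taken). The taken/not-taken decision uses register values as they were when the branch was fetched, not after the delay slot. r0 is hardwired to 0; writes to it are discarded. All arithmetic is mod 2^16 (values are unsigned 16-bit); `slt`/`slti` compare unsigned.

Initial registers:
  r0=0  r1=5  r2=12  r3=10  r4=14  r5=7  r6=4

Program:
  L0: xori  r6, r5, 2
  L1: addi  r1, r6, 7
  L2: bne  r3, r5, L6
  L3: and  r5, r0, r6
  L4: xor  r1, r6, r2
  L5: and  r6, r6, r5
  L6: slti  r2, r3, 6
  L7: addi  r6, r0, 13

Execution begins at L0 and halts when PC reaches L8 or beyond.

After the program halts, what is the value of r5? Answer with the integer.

[0] xori  r6, r5, 2  →  {r0:0, r1:5, r2:12, r3:10, r4:14, r5:7, r6:5}
[1] addi  r1, r6, 7  →  {r0:0, r1:12, r2:12, r3:10, r4:14, r5:7, r6:5}
[2] bne  r3, r5, L6  →  {r0:0, r1:12, r2:12, r3:10, r4:14, r5:7, r6:5}  ⟨branch taken⟩
[3] and  r5, r0, r6  →  {r0:0, r1:12, r2:12, r3:10, r4:14, r5:0, r6:5}
[6] slti  r2, r3, 6  →  {r0:0, r1:12, r2:0, r3:10, r4:14, r5:0, r6:5}
[7] addi  r6, r0, 13  →  {r0:0, r1:12, r2:0, r3:10, r4:14, r5:0, r6:13}

0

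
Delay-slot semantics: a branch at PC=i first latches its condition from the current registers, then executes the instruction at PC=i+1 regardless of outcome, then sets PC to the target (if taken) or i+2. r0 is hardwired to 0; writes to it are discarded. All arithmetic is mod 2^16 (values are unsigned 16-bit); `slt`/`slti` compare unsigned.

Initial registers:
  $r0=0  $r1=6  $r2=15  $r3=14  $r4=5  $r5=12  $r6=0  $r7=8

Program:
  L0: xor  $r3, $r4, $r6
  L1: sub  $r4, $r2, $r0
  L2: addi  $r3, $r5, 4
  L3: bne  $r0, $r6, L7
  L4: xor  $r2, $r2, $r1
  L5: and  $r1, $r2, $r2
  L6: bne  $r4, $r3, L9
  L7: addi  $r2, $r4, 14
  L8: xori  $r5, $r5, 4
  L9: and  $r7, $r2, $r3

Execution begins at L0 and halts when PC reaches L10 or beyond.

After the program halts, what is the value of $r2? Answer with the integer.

PC=0  xor  $r3, $r4, $r6     | $r0=0 $r1=6 $r2=15 $r3=5 $r4=5 $r5=12 $r6=0 $r7=8
PC=1  sub  $r4, $r2, $r0     | $r0=0 $r1=6 $r2=15 $r3=5 $r4=15 $r5=12 $r6=0 $r7=8
PC=2  addi  $r3, $r5, 4      | $r0=0 $r1=6 $r2=15 $r3=16 $r4=15 $r5=12 $r6=0 $r7=8
PC=3  bne  $r0, $r6, L7      | $r0=0 $r1=6 $r2=15 $r3=16 $r4=15 $r5=12 $r6=0 $r7=8  [not taken]
PC=4  xor  $r2, $r2, $r1     | $r0=0 $r1=6 $r2=9 $r3=16 $r4=15 $r5=12 $r6=0 $r7=8
PC=5  and  $r1, $r2, $r2     | $r0=0 $r1=9 $r2=9 $r3=16 $r4=15 $r5=12 $r6=0 $r7=8
PC=6  bne  $r4, $r3, L9      | $r0=0 $r1=9 $r2=9 $r3=16 $r4=15 $r5=12 $r6=0 $r7=8  [TAKEN]
PC=7  addi  $r2, $r4, 14     | $r0=0 $r1=9 $r2=29 $r3=16 $r4=15 $r5=12 $r6=0 $r7=8
PC=9  and  $r7, $r2, $r3     | $r0=0 $r1=9 $r2=29 $r3=16 $r4=15 $r5=12 $r6=0 $r7=16

29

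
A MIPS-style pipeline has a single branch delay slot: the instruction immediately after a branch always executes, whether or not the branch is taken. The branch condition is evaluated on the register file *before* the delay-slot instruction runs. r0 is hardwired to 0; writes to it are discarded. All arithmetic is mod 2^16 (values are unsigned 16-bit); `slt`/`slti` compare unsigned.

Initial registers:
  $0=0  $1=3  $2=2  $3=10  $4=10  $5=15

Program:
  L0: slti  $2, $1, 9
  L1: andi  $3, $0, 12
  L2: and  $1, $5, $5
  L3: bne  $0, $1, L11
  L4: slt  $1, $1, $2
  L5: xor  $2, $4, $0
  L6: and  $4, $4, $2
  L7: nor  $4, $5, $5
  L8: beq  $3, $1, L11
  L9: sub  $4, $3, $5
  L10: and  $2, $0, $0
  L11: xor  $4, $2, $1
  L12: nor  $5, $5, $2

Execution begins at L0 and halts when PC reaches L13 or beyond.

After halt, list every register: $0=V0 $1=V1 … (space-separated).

  step pc=0: slti  $2, $1, 9  regs=(0,3,1,10,10,15)
  step pc=1: andi  $3, $0, 12  regs=(0,3,1,0,10,15)
  step pc=2: and  $1, $5, $5  regs=(0,15,1,0,10,15)
  step pc=3: bne  $0, $1, L11  cond=T  regs=(0,15,1,0,10,15)
  step pc=4: slt  $1, $1, $2  regs=(0,0,1,0,10,15)
  step pc=11: xor  $4, $2, $1  regs=(0,0,1,0,1,15)
  step pc=12: nor  $5, $5, $2  regs=(0,0,1,0,1,65520)

$0=0 $1=0 $2=1 $3=0 $4=1 $5=65520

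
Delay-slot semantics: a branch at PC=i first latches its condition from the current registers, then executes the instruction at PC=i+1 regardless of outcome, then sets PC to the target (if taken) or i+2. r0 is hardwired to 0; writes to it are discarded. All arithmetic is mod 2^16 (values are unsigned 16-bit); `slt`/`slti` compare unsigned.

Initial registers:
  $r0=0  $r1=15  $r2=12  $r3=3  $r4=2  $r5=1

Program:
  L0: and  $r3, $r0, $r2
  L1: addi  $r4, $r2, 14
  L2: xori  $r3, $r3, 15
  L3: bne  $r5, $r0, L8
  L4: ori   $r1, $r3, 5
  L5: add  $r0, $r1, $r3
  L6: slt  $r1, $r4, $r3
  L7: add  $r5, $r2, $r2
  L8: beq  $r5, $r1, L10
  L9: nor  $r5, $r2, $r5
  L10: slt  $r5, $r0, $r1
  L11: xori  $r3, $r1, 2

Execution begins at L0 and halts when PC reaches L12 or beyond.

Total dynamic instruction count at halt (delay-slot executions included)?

#0 and  $r3, $r0, $r2 ; 0/15/12/0/2/1
#1 addi  $r4, $r2, 14 ; 0/15/12/0/26/1
#2 xori  $r3, $r3, 15 ; 0/15/12/15/26/1
#3 bne  $r5, $r0, L8 ; 0/15/12/15/26/1 ; →target
#4 ori   $r1, $r3, 5 ; 0/15/12/15/26/1
#8 beq  $r5, $r1, L10 ; 0/15/12/15/26/1 ; →fallthru
#9 nor  $r5, $r2, $r5 ; 0/15/12/15/26/65522
#10 slt  $r5, $r0, $r1 ; 0/15/12/15/26/1
#11 xori  $r3, $r1, 2 ; 0/15/12/13/26/1

9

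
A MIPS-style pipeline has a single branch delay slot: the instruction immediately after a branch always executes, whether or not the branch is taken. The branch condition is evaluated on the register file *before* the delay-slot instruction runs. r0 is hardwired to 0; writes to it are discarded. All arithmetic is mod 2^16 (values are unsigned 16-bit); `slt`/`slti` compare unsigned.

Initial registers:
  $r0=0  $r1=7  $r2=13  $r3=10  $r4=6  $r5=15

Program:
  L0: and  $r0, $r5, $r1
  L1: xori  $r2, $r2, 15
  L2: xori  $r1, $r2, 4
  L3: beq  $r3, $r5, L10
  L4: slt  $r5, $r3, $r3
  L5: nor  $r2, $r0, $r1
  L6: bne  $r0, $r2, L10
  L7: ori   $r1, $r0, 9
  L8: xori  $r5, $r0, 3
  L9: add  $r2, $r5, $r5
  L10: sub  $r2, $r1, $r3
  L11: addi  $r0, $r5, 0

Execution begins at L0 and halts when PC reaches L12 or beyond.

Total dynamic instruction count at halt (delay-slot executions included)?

10

PC=0  and  $r0, $r5, $r1     | $r0=0 $r1=7 $r2=13 $r3=10 $r4=6 $r5=15
PC=1  xori  $r2, $r2, 15     | $r0=0 $r1=7 $r2=2 $r3=10 $r4=6 $r5=15
PC=2  xori  $r1, $r2, 4      | $r0=0 $r1=6 $r2=2 $r3=10 $r4=6 $r5=15
PC=3  beq  $r3, $r5, L10     | $r0=0 $r1=6 $r2=2 $r3=10 $r4=6 $r5=15  [not taken]
PC=4  slt  $r5, $r3, $r3     | $r0=0 $r1=6 $r2=2 $r3=10 $r4=6 $r5=0
PC=5  nor  $r2, $r0, $r1     | $r0=0 $r1=6 $r2=65529 $r3=10 $r4=6 $r5=0
PC=6  bne  $r0, $r2, L10     | $r0=0 $r1=6 $r2=65529 $r3=10 $r4=6 $r5=0  [TAKEN]
PC=7  ori   $r1, $r0, 9      | $r0=0 $r1=9 $r2=65529 $r3=10 $r4=6 $r5=0
PC=10 sub  $r2, $r1, $r3     | $r0=0 $r1=9 $r2=65535 $r3=10 $r4=6 $r5=0
PC=11 addi  $r0, $r5, 0      | $r0=0 $r1=9 $r2=65535 $r3=10 $r4=6 $r5=0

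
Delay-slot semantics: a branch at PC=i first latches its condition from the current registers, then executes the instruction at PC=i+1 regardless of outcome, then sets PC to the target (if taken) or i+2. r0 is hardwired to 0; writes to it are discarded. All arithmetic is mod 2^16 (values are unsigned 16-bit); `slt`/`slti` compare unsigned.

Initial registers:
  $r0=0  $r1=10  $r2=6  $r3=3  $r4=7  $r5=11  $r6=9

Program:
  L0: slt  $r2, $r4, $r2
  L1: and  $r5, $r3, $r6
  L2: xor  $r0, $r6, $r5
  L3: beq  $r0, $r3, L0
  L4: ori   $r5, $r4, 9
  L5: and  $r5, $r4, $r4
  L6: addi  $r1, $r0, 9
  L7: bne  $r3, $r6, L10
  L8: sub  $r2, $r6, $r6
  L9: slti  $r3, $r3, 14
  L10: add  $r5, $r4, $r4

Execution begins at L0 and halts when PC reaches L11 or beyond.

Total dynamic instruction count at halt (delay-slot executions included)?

10

  step pc=0: slt  $r2, $r4, $r2  regs=(0,10,0,3,7,11,9)
  step pc=1: and  $r5, $r3, $r6  regs=(0,10,0,3,7,1,9)
  step pc=2: xor  $r0, $r6, $r5  regs=(0,10,0,3,7,1,9)
  step pc=3: beq  $r0, $r3, L0  cond=F  regs=(0,10,0,3,7,1,9)
  step pc=4: ori   $r5, $r4, 9  regs=(0,10,0,3,7,15,9)
  step pc=5: and  $r5, $r4, $r4  regs=(0,10,0,3,7,7,9)
  step pc=6: addi  $r1, $r0, 9  regs=(0,9,0,3,7,7,9)
  step pc=7: bne  $r3, $r6, L10  cond=T  regs=(0,9,0,3,7,7,9)
  step pc=8: sub  $r2, $r6, $r6  regs=(0,9,0,3,7,7,9)
  step pc=10: add  $r5, $r4, $r4  regs=(0,9,0,3,7,14,9)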